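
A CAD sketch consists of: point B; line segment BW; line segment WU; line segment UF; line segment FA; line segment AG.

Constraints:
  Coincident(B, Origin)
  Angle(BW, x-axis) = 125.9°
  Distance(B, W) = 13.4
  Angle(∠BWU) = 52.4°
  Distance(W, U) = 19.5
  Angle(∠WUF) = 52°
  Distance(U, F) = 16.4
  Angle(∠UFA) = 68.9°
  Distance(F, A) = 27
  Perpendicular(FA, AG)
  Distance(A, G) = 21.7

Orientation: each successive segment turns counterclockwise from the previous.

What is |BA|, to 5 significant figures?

24.391

B is at the origin; BW runs at 125.9° with length 13.4, so W = (-7.8574, 10.855). ∠BWU = 52.4° gives WU at -106.50° from the x-axis; with |WU| = 19.5, U = (-13.396, -7.8424). ∠WUF = 52.0° gives UF at 21.500° from the x-axis; with |UF| = 16.4, F = (1.8632, -1.8318). ∠UFA = 68.9° gives FA at 132.60° from the x-axis; with |FA| = 27.0, A = (-16.412, 18.043). Then |BA| = |A − B| = 24.391.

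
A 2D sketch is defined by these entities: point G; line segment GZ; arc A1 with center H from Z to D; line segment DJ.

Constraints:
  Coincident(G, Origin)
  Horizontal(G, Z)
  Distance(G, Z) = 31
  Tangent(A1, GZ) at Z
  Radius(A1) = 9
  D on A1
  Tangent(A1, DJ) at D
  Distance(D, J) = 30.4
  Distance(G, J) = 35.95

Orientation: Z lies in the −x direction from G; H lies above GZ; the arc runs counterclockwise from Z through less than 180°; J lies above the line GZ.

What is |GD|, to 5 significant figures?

23.330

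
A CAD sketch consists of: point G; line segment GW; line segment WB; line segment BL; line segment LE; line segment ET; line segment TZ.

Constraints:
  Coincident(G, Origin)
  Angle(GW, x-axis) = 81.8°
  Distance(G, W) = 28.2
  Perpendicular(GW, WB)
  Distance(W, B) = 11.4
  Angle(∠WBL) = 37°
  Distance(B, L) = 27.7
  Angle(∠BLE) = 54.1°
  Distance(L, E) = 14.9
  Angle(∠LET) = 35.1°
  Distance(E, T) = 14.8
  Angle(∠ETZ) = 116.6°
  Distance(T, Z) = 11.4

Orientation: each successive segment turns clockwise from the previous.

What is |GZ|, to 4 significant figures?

8.649

G is at the origin; GW runs at 81.8° with length 28.2, so W = (4.022, 27.91). The perpendicularity gives WB at right angles to GW, so WB runs at -8.200°; with |WB| = 11.4, B = (15.31, 26.29). ∠WBL = 37.0° gives BL at -151.2° from the x-axis; with |BL| = 27.7, L = (-8.968, 12.94). ∠BLE = 54.1° gives LE at 82.90° from the x-axis; with |LE| = 14.9, E = (-7.126, 27.73). ∠LET = 35.1° gives ET at -62.00° from the x-axis; with |ET| = 14.8, T = (-0.1783, 14.66). ∠ETZ = 116.6° gives TZ at -125.4° from the x-axis; with |TZ| = 11.4, Z = (-6.782, 5.367). Then |GZ| = |Z − G| = 8.649.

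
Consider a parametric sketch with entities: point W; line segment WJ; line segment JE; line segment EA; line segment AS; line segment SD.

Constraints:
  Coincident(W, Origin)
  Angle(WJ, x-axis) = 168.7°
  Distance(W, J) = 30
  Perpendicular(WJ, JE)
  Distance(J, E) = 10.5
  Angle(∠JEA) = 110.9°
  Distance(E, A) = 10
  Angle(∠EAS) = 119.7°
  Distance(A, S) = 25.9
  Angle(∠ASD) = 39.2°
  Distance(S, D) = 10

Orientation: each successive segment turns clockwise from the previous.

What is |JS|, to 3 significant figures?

29.5

W is at the origin; WJ runs at 168.7° with length 30.0, so J = (-29.4, 5.88). The perpendicularity gives JE at right angles to WJ, so JE runs at 78.7°; with |JE| = 10.5, E = (-27.4, 16.2). ∠JEA = 110.9° gives EA at 9.60° from the x-axis; with |EA| = 10.0, A = (-17.5, 17.8). ∠EAS = 119.7° gives AS at -50.7° from the x-axis; with |AS| = 25.9, S = (-1.10, -2.20). Then |JS| = |S − J| = 29.5.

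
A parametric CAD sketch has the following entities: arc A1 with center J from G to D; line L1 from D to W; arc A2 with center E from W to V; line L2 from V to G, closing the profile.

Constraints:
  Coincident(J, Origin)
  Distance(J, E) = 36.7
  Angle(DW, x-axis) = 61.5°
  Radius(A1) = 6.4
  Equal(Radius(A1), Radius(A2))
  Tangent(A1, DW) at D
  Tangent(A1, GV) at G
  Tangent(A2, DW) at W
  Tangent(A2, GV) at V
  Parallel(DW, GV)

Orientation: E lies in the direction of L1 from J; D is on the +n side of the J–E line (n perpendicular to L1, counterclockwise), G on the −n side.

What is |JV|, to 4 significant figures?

37.25

The slot axis is L1's direction at 61.5°, so u = (cos 61.5°, sin 61.5°) = (0.4772, 0.8788) and n = (−sin 61.5°, cos 61.5°) = (-0.8788, 0.4772). J is at the origin and E lies 36.7 along u from J, so E = 36.7·u = (17.51, 32.25). Tangency of A1 to both parallel lines with radius 6.4 puts D and G at J ± 6.4·n: D = (-5.624, 3.054), G = (5.624, -3.054). Equal radii place W and V the same way about E: W = E + 6.4·n = (11.89, 35.31), V = E − 6.4·n = (23.14, 29.20). Then |JV| = |V − J| = 37.25.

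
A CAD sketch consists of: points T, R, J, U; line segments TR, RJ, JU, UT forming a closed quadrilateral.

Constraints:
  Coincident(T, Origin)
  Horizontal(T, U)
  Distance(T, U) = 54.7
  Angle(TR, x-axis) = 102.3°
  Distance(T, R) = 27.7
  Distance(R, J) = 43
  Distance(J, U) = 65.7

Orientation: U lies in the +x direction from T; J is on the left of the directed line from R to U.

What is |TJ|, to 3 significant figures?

62.8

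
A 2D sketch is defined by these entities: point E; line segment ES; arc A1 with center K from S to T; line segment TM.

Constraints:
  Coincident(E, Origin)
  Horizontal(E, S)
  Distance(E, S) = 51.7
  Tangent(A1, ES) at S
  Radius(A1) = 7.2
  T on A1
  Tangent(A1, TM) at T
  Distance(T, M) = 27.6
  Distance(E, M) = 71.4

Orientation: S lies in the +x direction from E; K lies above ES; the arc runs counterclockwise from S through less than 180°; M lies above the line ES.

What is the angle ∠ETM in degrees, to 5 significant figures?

104.93°

E is at the origin; ES is horizontal with |ES| = 51.7 and S on the +x side, so S = (51.700, 0.0000). Tangency of A1 to ES means the radius KS is perpendicular to ES, so K = S + (0, 7.2) = (51.700, 7.2000). Since KT ⟂ TM (tangency), |KM| = √(7.2² + 27.6²) = 28.524 regardless of where T sits on A1. So M lies on both circle(E, 71.4) and circle(K, 28.524); the above-ES intersection is M = (63.145, 33.327). T is the foot of the tangent from M: T = (58.811, 6.0693).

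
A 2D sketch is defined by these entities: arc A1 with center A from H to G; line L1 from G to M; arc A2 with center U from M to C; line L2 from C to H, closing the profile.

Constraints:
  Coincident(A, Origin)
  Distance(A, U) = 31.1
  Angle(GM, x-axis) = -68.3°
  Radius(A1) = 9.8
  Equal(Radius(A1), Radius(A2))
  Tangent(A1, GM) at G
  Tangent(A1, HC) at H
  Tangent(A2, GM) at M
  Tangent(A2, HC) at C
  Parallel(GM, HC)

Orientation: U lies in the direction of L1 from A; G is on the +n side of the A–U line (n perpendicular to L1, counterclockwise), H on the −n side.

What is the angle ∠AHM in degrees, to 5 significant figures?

57.780°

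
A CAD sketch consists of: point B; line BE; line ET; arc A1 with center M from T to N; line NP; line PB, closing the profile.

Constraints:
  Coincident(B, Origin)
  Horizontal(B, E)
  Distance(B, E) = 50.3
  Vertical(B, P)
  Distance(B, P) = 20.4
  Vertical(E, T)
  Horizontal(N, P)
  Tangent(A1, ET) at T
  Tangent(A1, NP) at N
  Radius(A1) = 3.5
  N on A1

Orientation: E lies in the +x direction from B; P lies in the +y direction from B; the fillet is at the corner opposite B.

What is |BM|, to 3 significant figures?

49.8

B and P share the same x with |BP| = 20.4 and P on the +y side, so P = (0.00, 20.4). The virtual corner opposite B is at (50.3, 20.4). The tangent condition forces MT to be normal to ET and the tangent condition forces MN to be normal to NP, with radius 3.5, so the center M sits 3.5 in from both sides at M = (46.8, 16.9). Then |BM| = |M − B| = 49.8.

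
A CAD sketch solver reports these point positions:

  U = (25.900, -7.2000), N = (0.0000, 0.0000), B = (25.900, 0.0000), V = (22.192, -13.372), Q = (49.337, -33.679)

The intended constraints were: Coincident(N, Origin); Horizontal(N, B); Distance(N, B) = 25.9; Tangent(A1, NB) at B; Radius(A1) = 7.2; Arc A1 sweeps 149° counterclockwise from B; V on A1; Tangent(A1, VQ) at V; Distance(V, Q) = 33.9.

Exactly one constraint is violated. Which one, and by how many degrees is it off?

Tangent(A1, VQ) at V — off by 5.80°.

N = (0.00, 0.00) ✓; N.y = 0.00, B.y = 0.00 ✓; |NB| = 25.90 ✓; ∠(UB, BN) = 90.00° ✓; |UB| = 7.200 ✓; bearing(U→V) − bearing(U→B) = 149.0° ✓; |UV| = 7.200 ✓; ∠(UV, VQ) = 95.80° ✗; |VQ| = 33.90 ✓.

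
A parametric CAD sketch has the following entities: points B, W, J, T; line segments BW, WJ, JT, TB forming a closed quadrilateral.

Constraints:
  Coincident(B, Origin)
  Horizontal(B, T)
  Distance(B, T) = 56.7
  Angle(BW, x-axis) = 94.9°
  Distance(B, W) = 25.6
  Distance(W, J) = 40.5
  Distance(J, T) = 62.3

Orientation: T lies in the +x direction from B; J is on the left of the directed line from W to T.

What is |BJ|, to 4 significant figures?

60.35

B is at the origin; BT is horizontal with |BT| = 56.7 and T in +x, so T = (56.7, 0). BW runs at 94.9° with |BW| = 25.6, so W = (-2.187, 25.51). J is determined by |WJ| = 40.5 and |JT| = 62.3 together: it lies at the intersection of circle(W, 40.5) and circle(T, 62.3). With |WT| = 64.17, the foot of the radical line on WT is 14.63 from W and the perpendicular offset is √(40.5² − 14.63²) = 37.77. Taking the left-of-WT solution: J = (26.25, 54.35).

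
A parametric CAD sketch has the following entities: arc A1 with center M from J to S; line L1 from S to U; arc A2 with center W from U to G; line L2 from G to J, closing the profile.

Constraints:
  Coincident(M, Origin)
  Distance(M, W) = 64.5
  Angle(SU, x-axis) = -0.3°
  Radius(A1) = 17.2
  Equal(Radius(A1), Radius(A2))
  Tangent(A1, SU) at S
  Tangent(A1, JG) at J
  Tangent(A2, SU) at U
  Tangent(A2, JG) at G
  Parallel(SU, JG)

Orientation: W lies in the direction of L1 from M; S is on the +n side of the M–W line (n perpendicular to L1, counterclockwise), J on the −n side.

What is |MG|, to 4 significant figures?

66.75

The slot axis is L1's direction at -0.3°, so u = (cos -0.3°, sin -0.3°) = (1.000, -0.005236) and n = (−sin -0.3°, cos -0.3°) = (0.005236, 1.000). M is at the origin and W lies 64.5 along u from M, so W = 64.5·u = (64.50, -0.3377). Tangency of A1 to both parallel lines with radius 17.2 puts S and J at M ± 17.2·n: S = (0.09006, 17.20), J = (-0.09006, -17.20). Equal radii place U and G the same way about W: U = W + 17.2·n = (64.59, 16.86), G = W − 17.2·n = (64.41, -17.54). Then |MG| = |G − M| = 66.75.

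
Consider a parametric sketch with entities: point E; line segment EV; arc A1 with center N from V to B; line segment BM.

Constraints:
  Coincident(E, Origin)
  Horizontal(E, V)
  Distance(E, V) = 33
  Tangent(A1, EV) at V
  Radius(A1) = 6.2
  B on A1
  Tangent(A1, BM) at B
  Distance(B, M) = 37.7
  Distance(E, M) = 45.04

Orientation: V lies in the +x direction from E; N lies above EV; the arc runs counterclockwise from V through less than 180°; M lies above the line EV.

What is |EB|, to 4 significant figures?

39.40

E is at the origin; EV is horizontal with |EV| = 33.0 and V on the +x side, so V = (33.00, 0.000). The tangent condition forces NV to be normal to EV, so N = V + (0, 6.2) = (33.00, 6.200). Since NB ⟂ BM (tangency), |NM| = √(6.2² + 37.7²) = 38.21 regardless of where B sits on A1. So M lies on both circle(E, 45.04) and circle(N, 38.21); the above-EV intersection is M = (17.94, 41.31). B is the foot of the tangent from M: B = (38.23, 9.536).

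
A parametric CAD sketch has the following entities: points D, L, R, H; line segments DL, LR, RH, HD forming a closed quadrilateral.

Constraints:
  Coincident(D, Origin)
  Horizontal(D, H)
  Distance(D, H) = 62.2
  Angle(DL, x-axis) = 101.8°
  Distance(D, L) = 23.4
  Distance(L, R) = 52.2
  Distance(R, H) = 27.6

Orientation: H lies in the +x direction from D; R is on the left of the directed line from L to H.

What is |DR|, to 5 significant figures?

52.831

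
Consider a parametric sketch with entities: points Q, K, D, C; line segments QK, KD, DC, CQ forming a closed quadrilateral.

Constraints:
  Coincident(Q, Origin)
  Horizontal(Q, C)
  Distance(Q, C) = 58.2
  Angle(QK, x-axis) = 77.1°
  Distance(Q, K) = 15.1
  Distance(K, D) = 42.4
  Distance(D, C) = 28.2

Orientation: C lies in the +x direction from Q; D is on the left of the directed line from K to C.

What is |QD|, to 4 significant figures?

50.96

Checks: |QC| = 58.20 ✓; |QK| = 15.10 ✓; |KD| = 42.40 ✓; |DC| = 28.20 ✓.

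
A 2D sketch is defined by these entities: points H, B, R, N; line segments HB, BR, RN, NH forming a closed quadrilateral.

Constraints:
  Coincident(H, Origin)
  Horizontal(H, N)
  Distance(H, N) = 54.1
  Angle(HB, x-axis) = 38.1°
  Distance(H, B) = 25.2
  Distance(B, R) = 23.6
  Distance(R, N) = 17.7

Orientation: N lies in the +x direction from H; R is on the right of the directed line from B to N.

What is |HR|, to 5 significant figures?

36.462

Checks: |BR| = 23.60 ✓; |RN| = 17.70 ✓.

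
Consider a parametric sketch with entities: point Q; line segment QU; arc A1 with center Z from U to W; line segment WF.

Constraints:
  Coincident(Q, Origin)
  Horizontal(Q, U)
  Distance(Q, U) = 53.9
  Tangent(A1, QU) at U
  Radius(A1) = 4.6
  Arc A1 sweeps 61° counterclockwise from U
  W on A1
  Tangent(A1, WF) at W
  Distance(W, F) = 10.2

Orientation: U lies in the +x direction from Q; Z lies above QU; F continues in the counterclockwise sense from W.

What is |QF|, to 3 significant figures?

63.9

Q is at the origin; Q and U share the same y with |QU| = 53.9 and U on the +x side, so U = (53.9, 0.00). The tangent condition forces ZU to be normal to QU, so Z = U + (0, 4.6) = (53.9, 4.60). On A1, U sits at bearing -90° from Z; a 61° counterclockwise sweep puts W at bearing -29°, so W = Z + 4.6·(cos -29°, sin -29°) = (57.9, 2.37). Tangency of A1 to WF means the radius ZW is perpendicular to WF, so WF runs along (−sin -29°, cos -29°); with |WF| = 10.2, F = (62.9, 11.3). Then |QF| = |F − Q| = 63.9.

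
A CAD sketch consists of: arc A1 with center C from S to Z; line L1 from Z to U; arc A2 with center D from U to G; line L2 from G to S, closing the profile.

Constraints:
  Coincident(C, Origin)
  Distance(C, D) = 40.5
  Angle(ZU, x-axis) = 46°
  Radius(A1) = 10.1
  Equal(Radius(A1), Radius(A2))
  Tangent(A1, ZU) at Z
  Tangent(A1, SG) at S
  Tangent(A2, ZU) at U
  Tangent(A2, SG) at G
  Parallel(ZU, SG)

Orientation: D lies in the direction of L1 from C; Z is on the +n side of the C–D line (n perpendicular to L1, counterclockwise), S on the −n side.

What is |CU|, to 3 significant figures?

41.7

The slot axis is L1's direction at 46.0°, so u = (cos 46.0°, sin 46.0°) = (0.695, 0.719) and n = (−sin 46.0°, cos 46.0°) = (-0.719, 0.695). C is at the origin and D lies 40.5 along u from C, so D = 40.5·u = (28.1, 29.1). Tangency of A1 to both parallel lines with radius 10.1 puts Z and S at C ± 10.1·n: Z = (-7.27, 7.02), S = (7.27, -7.02). Equal radii place U and G the same way about D: U = D + 10.1·n = (20.9, 36.1), G = D − 10.1·n = (35.4, 22.1). Then |CU| = |U − C| = 41.7.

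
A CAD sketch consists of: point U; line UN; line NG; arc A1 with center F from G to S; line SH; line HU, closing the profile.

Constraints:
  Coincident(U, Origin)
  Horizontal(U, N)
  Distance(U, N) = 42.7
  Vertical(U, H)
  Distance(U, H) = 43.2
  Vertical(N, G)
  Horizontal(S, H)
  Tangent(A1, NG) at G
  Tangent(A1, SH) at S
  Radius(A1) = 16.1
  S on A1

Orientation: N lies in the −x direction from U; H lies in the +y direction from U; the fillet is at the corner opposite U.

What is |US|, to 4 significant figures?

50.73

U is at the origin; UN is horizontal with |UN| = 42.7 and N on the −x side, so N = (-42.70, 0.000). UH is vertical with |UH| = 43.2 and H on the +y side, so H = (0.000, 43.20). The virtual corner opposite U is at (-42.70, 43.20). Since A1 is tangent to NG there, FG ⟂ NG and since A1 is tangent to SH there, FS ⟂ SH, with radius 16.1, so the center F sits 16.1 in from both sides at F = (-26.60, 27.10). That places the tangent points at G = (-42.70, 27.10) on NG and S = (-26.60, 43.20) on SH. Then |US| = |S − U| = 50.73.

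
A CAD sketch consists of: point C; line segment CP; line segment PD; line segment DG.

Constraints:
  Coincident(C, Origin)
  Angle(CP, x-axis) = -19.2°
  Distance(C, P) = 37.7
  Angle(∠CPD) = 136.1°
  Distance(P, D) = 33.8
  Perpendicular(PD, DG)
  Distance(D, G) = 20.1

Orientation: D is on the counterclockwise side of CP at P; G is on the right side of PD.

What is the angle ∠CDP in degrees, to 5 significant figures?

23.209°

C is at the origin; CP runs at -19.2° with length 37.7, so P = 37.7·(cos -19.2°, sin -19.2°) = (35.603, -12.398). ∠CPD = 136.1°, so PD runs at -19.2° + (180° − 136.1°) = 24.700° from the x-axis; with |PD| = 33.8, D = P + 33.8·(cos 24.700°, sin 24.700°) = (66.311, 1.7256). Then cos ∠CDP = DC·DP / (|DC||DP|), giving 23.209°.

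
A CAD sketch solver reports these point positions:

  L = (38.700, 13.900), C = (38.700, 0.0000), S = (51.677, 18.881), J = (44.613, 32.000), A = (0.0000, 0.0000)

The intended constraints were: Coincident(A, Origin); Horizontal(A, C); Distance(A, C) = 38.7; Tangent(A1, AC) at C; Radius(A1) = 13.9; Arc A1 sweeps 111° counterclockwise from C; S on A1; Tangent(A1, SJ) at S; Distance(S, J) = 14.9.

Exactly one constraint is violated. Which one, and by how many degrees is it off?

Tangent(A1, SJ) at S — off by 7.30°.

A = (0.00, 0.00) ✓; A.y = 0.00, C.y = 0.00 ✓; |AC| = 38.70 ✓; ∠(LC, CA) = 90.00° ✓; |LC| = 13.90 ✓; bearing(L→S) − bearing(L→C) = 111.0° ✓; |LS| = 13.90 ✓; ∠(LS, SJ) = 82.70° ✗; |SJ| = 14.90 ✓.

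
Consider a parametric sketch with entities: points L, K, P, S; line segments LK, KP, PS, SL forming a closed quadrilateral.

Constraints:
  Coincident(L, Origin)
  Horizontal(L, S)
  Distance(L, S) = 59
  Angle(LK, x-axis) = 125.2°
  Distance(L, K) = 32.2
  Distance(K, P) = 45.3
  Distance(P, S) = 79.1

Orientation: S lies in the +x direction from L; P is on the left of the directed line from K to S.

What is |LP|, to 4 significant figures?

62.53

L is at the origin; L and S share the same y with |LS| = 59.0 and S in +x, so S = (59.0, 0). LK runs at 125.2° with |LK| = 32.2, so K = (-18.56, 26.31). P is determined by |KP| = 45.3 and |PS| = 79.1 together: it lies at the intersection of circle(K, 45.3) and circle(S, 79.1). With |KS| = 81.90, the foot of the radical line on KS is 15.28 from K and the perpendicular offset is √(45.3² − 15.28²) = 42.64. Taking the left-of-KS solution: P = (9.611, 61.79).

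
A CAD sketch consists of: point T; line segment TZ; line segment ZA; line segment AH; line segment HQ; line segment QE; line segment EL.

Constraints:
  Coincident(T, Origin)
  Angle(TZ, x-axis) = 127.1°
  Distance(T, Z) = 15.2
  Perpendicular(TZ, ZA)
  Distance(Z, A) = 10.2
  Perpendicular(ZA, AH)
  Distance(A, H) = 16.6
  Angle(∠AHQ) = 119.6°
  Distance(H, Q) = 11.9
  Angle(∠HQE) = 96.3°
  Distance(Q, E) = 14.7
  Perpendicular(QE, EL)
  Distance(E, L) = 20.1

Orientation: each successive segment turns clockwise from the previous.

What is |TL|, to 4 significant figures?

18.05

∠HQE = 96.3° gives QE at 163.0° from the x-axis; with |QE| = 14.7, E = (-9.785, -1.596). QE ⟂ EL, so EL runs at 73.00°; with |EL| = 20.1, L = (-3.908, 17.63). Then |TL| = |L − T| = 18.05.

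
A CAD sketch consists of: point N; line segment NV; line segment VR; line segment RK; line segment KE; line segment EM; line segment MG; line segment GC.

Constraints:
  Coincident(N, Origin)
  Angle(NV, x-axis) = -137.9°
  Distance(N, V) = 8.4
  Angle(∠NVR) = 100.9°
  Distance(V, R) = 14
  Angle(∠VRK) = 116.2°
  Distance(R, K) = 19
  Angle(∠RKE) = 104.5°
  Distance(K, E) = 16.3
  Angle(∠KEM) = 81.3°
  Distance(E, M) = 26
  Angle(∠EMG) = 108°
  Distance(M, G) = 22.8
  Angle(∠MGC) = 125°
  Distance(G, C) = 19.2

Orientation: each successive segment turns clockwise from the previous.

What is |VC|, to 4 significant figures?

31.71

∠EMG = 108.0° gives MG at -167.0° from the x-axis; with |MG| = 22.8, G = (-22.07, -8.521). ∠MGC = 125.0° gives GC at 138.0° from the x-axis; with |GC| = 19.2, C = (-36.34, 4.327). Then |VC| = |C − V| = 31.71.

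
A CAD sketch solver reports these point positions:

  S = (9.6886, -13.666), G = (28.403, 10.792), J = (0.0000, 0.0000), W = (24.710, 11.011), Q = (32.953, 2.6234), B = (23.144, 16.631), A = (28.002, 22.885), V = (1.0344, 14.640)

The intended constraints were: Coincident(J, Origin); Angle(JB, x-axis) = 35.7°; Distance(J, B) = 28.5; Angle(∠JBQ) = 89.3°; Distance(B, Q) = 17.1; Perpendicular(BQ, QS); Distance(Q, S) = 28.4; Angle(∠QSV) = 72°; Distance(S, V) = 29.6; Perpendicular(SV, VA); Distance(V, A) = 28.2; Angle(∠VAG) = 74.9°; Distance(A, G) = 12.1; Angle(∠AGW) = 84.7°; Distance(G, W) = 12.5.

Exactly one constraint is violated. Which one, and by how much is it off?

Distance(G, W) = 12.5 — off by 8.80.

J = (0.00, 0.00) ✓; JB at 35.70° ✓; |JB| = 28.50 ✓; ∠JBQ = 89.30° ✓; |BQ| = 17.10 ✓; ∠(BQ, QS) = 90.00° ✓; |QS| = 28.40 ✓; ∠QSV = 72.00° ✓; |SV| = 29.60 ✓; ∠(SV, VA) = 90.00° ✓; |VA| = 28.20 ✓; ∠VAG = 74.90° ✓; |AG| = 12.10 ✓; ∠AGW = 84.71° ✓; |GW| = 3.699 ✗.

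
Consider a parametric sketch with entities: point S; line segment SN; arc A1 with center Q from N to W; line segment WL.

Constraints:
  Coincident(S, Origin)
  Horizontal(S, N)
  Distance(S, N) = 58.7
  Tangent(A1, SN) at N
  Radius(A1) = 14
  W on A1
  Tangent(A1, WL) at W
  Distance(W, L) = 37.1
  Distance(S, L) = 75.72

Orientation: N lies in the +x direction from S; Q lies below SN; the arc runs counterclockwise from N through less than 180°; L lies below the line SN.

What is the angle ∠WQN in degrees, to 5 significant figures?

103.49°

Checks: |QW| = 14.00 ✓; ∠(QW, WL) = 90.00° ✓; |WL| = 37.10 ✓; |SL| = 75.72 ✓.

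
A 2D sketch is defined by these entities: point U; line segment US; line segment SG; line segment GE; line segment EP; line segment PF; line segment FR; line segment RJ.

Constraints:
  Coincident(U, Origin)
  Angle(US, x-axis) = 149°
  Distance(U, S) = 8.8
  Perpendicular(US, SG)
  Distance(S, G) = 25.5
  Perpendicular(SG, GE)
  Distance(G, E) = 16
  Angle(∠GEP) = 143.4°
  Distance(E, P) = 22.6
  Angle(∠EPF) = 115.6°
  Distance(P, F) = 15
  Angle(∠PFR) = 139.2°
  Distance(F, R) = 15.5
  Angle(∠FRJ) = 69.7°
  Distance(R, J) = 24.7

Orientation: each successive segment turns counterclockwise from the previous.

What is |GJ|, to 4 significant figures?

18.34

U is at the origin; US runs at 149.0° with length 8.8, so S = (-7.543, 4.532). US ⟂ SG, so SG runs at -121.0°; with |SG| = 25.5, G = (-20.68, -17.33). SG is perpendicular to GE, so GE runs at -31.00°; with |GE| = 16.0, E = (-6.962, -25.57). ∠GEP = 143.4° gives EP at 5.600° from the x-axis; with |EP| = 22.6, P = (15.53, -23.36). ∠EPF = 115.6° gives PF at 70.00° from the x-axis; with |PF| = 15.0, F = (20.66, -9.265). ∠PFR = 139.2° gives FR at 110.8° from the x-axis; with |FR| = 15.5, R = (15.16, 5.225). ∠FRJ = 69.7° gives RJ at -138.9° from the x-axis; with |RJ| = 24.7, J = (-3.457, -11.01). Then |GJ| = |J − G| = 18.34.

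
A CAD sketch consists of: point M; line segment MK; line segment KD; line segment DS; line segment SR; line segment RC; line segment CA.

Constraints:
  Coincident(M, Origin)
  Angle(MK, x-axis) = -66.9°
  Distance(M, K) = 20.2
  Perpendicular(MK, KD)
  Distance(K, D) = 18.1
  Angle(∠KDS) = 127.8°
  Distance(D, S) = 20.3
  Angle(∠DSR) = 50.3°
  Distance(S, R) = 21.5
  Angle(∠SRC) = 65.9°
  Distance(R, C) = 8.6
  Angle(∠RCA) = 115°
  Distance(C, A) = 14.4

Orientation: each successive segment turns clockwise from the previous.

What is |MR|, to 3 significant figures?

10.3

M is at the origin; MK runs at -66.9° with length 20.2, so K = (7.93, -18.6). The perpendicularity gives KD at right angles to MK, so KD runs at -157°; with |KD| = 18.1, D = (-8.72, -25.7). ∠KDS = 127.8° gives DS at 151° from the x-axis; with |DS| = 20.3, S = (-26.5, -15.8). ∠DSR = 50.3° gives SR at 21.2° from the x-axis; with |SR| = 21.5, R = (-6.42, -8.03). Then |MR| = |R − M| = 10.3.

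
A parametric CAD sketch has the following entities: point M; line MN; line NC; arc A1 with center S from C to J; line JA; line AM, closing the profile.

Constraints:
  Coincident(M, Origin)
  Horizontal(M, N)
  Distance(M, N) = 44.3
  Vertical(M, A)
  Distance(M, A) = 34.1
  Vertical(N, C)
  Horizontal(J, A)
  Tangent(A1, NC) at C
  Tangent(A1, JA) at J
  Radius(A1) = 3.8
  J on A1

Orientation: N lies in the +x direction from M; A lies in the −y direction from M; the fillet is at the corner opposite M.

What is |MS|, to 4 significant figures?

50.58

M is at the origin; M and N share the same y with |MN| = 44.3 and N on the +x side, so N = (44.30, 0.000). MA is vertical with |MA| = 34.1 and A on the −y side, so A = (0.000, -34.10). The virtual corner opposite M is at (44.30, -34.10). Since A1 is tangent to NC there, SC ⟂ NC and the tangent condition forces SJ to be normal to JA, with radius 3.8, so the center S sits 3.8 in from both sides at S = (40.50, -30.30). Then |MS| = |S − M| = 50.58.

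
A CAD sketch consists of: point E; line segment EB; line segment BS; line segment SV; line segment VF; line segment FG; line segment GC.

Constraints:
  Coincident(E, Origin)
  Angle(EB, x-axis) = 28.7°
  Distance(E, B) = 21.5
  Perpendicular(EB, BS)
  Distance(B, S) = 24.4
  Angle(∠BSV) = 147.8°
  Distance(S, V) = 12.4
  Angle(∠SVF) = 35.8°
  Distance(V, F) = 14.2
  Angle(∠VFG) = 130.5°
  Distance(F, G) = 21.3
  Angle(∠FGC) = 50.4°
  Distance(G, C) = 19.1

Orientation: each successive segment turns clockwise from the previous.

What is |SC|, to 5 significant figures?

9.3110

∠VFG = 130.5° gives FG at 72.800° from the x-axis; with |FG| = 21.3, G = (28.530, 8.8957). ∠FGC = 50.4° gives GC at -56.800° from the x-axis; with |GC| = 19.1, C = (38.988, -7.0865). Then |SC| = |C − S| = 9.3110.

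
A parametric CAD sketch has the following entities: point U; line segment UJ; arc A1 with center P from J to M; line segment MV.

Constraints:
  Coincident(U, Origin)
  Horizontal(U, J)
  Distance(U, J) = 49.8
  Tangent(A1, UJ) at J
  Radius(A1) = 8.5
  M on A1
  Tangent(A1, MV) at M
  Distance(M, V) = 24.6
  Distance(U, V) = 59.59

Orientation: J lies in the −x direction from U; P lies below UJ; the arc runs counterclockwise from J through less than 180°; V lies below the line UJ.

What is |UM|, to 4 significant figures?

58.86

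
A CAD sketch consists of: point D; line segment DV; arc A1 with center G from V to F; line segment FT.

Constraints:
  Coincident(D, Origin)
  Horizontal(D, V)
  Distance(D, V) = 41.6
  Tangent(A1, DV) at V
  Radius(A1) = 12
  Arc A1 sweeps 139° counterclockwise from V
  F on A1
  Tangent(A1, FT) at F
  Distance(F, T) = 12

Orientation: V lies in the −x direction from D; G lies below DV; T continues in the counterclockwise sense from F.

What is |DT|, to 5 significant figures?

49.703

D is at the origin; D and V share the same y with |DV| = 41.6 and V on the −x side, so V = (-41.600, 0.0000). A1 meets DV tangentially, so GV is at right angles to DV, so G = V + (0, -12) = (-41.600, -12.000). On A1, V sits at bearing 90° from G; a 139° counterclockwise sweep puts F at bearing 229°, so F = G + 12.0·(cos 229°, sin 229°) = (-49.473, -21.057). Tangency of A1 to FT means the radius GF is perpendicular to FT, so FT runs along (−sin 229°, cos 229°); with |FT| = 12.0, T = (-40.416, -28.929). Then |DT| = |T − D| = 49.703.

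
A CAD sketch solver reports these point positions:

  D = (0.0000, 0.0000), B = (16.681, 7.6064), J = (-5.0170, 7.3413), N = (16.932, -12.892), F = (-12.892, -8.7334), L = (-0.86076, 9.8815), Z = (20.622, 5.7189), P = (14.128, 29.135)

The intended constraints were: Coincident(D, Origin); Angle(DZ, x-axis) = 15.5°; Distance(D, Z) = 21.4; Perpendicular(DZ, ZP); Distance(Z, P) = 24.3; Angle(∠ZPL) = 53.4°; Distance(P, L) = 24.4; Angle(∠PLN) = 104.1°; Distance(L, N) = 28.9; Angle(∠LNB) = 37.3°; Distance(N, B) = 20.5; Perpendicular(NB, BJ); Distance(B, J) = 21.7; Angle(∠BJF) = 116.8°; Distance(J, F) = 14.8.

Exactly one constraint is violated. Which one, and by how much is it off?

Distance(J, F) = 14.8 — off by 3.10.

D = (0.00, 0.00) ✓; DZ at 15.50° ✓; |DZ| = 21.40 ✓; ∠(DZ, ZP) = 90.00° ✓; |ZP| = 24.30 ✓; ∠ZPL = 53.40° ✓; |PL| = 24.40 ✓; ∠PLN = 104.1° ✓; |LN| = 28.90 ✓; ∠LNB = 37.30° ✓; |NB| = 20.50 ✓; ∠(NB, BJ) = 90.00° ✓; |BJ| = 21.70 ✓; ∠BJF = 116.8° ✓; |JF| = 17.90 ✗.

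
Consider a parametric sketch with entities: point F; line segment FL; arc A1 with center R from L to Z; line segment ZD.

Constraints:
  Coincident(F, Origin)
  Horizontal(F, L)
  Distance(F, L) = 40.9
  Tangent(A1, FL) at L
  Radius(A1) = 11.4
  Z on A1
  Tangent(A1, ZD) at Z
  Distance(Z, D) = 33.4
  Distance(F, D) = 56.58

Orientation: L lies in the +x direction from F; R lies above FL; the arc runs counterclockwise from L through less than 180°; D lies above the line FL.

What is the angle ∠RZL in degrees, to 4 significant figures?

29.25°

F is at the origin; F and L share the same y with |FL| = 40.9 and L on the +x side, so L = (40.90, 0.000). The tangent condition forces RL to be normal to FL, so R = L + (0, 11.4) = (40.90, 11.40). Since RZ ⟂ ZD (tangency), |RD| = √(11.4² + 33.4²) = 35.29 regardless of where Z sits on A1. So D lies on both circle(F, 56.58) and circle(R, 35.29); the above-FL intersection is D = (33.17, 45.84). Z is the foot of the tangent from D: Z = (50.62, 17.36).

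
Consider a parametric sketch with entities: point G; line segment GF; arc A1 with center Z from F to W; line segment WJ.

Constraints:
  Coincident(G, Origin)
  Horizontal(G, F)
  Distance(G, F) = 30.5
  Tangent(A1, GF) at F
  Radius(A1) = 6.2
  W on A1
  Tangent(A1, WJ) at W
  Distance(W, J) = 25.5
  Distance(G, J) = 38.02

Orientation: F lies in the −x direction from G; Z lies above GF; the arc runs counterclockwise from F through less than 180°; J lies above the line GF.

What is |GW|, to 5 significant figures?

24.969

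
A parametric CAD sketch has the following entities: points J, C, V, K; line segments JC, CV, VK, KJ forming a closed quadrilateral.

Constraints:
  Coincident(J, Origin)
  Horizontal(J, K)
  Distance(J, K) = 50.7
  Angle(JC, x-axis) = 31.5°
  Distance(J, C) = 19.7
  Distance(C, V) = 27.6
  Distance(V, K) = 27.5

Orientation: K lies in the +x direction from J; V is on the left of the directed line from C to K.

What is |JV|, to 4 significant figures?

47.30

J is at the origin; J and K share the same y with |JK| = 50.7 and K in +x, so K = (50.7, 0). JC runs at 31.5° with |JC| = 19.7, so C = (16.80, 10.29). V is determined by |CV| = 27.6 and |VK| = 27.5 together: it lies at the intersection of circle(C, 27.6) and circle(K, 27.5). With |CK| = 35.43, the foot of the radical line on CK is 17.79 from C and the perpendicular offset is √(27.6² − 17.79²) = 21.10. Taking the left-of-CK solution: V = (39.95, 25.31).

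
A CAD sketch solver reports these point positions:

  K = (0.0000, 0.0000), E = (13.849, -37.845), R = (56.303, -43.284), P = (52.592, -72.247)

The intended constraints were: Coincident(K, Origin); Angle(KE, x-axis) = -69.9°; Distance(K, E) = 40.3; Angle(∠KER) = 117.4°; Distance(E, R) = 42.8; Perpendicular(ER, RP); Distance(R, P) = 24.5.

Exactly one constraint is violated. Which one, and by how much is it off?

Distance(R, P) = 24.5 — off by 4.70.

K = (0.00, 0.00) ✓; KE at -69.90° ✓; |KE| = 40.30 ✓; ∠KER = 117.4° ✓; |ER| = 42.80 ✓; ∠(ER, RP) = 90.00° ✓; |RP| = 29.20 ✗.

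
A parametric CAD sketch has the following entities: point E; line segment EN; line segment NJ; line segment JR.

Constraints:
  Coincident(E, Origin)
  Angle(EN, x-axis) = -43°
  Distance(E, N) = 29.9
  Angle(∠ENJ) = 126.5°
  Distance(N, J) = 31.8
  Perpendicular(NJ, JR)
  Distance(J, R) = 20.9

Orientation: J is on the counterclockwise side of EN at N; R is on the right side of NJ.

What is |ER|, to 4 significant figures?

66.92

E is at the origin; EN runs at -43.0° with length 29.9, so N = 29.9·(cos -43.0°, sin -43.0°) = (21.87, -20.39). ∠ENJ = 126.5°, so NJ runs at -43.0° + (180° − 126.5°) = 10.50° from the x-axis; with |NJ| = 31.8, J = N + 31.8·(cos 10.50°, sin 10.50°) = (53.13, -14.60). NJ is perpendicular to JR; with |JR| = 20.9 on the right of NJ, R = J + 20.9·(0.1822, -0.9833) = (56.94, -35.15). Then |ER| = |R − E| = 66.92.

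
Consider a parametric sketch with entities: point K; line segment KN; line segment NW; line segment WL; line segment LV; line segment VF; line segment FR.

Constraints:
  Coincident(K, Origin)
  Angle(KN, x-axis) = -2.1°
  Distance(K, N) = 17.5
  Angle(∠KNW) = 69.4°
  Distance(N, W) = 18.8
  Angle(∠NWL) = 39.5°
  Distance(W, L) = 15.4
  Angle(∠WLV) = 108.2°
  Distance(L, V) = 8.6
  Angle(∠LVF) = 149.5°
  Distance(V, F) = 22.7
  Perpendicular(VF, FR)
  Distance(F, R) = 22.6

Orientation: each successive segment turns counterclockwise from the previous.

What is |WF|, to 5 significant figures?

33.115

∠WLV = 108.2° gives LV at -39.200° from the x-axis; with |LV| = 8.6, V = (12.669, -2.6254). ∠LVF = 149.5° gives VF at -8.7000° from the x-axis; with |VF| = 22.7, F = (35.107, -6.0590). Then |WF| = |F − W| = 33.115.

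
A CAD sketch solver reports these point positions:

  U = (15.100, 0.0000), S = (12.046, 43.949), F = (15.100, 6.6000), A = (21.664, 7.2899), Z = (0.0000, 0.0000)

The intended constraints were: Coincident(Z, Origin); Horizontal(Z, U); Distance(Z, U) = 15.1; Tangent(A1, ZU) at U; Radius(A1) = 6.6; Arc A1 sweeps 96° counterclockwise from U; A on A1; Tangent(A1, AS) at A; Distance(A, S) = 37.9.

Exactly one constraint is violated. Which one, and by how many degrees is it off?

Tangent(A1, AS) at A — off by 8.70°.

Z = (0.00, 0.00) ✓; Z.y = 0.00, U.y = 0.00 ✓; |ZU| = 15.10 ✓; ∠(FU, UZ) = 90.00° ✓; |FU| = 6.600 ✓; bearing(F→A) − bearing(F→U) = 96.00° ✓; |FA| = 6.600 ✓; ∠(FA, AS) = 81.30° ✗; |AS| = 37.90 ✓.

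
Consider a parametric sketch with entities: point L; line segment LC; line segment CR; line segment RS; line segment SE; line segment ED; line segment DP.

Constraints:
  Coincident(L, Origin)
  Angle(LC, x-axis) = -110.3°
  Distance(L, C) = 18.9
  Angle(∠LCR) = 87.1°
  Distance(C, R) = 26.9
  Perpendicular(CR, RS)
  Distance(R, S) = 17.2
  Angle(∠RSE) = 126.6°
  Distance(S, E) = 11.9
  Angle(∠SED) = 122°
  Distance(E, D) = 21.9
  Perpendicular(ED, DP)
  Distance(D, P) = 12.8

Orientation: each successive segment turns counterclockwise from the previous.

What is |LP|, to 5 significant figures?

14.505

∠SED = 122.0° gives ED at -176.00° from the x-axis; with |ED| = 21.9, D = (-4.5858, -1.2577). ED ⟂ DP, so DP runs at -86.000°; with |DP| = 12.8, P = (-3.6929, -14.027). Then |LP| = |P − L| = 14.505.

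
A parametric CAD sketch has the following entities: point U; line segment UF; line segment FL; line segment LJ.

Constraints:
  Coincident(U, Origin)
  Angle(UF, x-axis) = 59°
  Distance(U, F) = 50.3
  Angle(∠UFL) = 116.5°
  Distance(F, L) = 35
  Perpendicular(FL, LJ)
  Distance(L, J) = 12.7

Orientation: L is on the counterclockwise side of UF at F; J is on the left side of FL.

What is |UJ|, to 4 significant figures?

65.91

U is at the origin; UF runs at 59.0° with length 50.3, so F = 50.3·(cos 59.0°, sin 59.0°) = (25.91, 43.12). ∠UFL = 116.5°, so FL runs at 59.0° + (180° − 116.5°) = 122.5° from the x-axis; with |FL| = 35.0, L = F + 35.0·(cos 122.5°, sin 122.5°) = (7.101, 72.63). FL ⟂ LJ; with |LJ| = 12.7 on the left of FL, J = L + 12.7·(-0.8434, -0.5373) = (-3.610, 65.81). Then |UJ| = |J − U| = 65.91.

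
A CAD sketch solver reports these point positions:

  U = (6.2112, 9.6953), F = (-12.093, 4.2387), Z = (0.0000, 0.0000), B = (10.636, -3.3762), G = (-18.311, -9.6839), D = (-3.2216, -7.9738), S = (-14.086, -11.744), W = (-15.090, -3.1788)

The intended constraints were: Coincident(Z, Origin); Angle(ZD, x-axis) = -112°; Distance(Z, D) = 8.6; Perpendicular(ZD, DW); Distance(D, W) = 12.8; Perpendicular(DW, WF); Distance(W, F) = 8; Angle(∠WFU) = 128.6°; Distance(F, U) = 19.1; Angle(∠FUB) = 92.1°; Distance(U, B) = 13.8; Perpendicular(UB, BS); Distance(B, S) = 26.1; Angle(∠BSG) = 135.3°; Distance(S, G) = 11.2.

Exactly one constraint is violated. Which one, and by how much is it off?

Distance(S, G) = 11.2 — off by 6.50.

Z = (0.00, 0.00) ✓; ZD at -112.0° ✓; |ZD| = 8.600 ✓; ∠(ZD, DW) = 90.00° ✓; |DW| = 12.80 ✓; ∠(DW, WF) = 90.00° ✓; |WF| = 8.000 ✓; ∠WFU = 128.6° ✓; |FU| = 19.10 ✓; ∠FUB = 92.10° ✓; |UB| = 13.80 ✓; ∠(UB, BS) = 90.00° ✓; |BS| = 26.10 ✓; ∠BSG = 135.3° ✓; |SG| = 4.700 ✗.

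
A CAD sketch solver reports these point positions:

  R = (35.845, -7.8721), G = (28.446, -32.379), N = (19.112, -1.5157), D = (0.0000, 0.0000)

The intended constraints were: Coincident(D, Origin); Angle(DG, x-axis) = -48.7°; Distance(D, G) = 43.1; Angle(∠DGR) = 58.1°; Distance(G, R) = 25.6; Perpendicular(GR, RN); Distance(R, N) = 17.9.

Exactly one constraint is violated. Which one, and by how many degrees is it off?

Perpendicular(GR, RN) — off by 4.00°.

D = (0.00, 0.00) ✓; DG at -48.70° ✓; |DG| = 43.10 ✓; ∠DGR = 58.10° ✓; |GR| = 25.60 ✓; ∠(GR, RN) = 86.00° ✗; |RN| = 17.90 ✓.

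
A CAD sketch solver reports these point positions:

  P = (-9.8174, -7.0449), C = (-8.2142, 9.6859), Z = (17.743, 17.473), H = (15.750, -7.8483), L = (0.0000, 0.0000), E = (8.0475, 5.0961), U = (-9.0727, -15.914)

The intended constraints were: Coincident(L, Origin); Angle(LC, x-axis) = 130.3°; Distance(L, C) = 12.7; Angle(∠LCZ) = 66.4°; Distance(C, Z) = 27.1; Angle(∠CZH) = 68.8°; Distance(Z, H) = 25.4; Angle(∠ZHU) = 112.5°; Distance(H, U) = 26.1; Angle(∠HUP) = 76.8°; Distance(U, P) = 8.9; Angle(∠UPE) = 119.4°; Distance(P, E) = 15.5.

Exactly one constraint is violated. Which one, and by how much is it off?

Distance(P, E) = 15.5 — off by 6.10.

L = (0.00, 0.00) ✓; LC at 130.3° ✓; |LC| = 12.70 ✓; ∠LCZ = 66.40° ✓; |CZ| = 27.10 ✓; ∠CZH = 68.80° ✓; |ZH| = 25.40 ✓; ∠ZHU = 112.5° ✓; |HU| = 26.10 ✓; ∠HUP = 76.80° ✓; |UP| = 8.900 ✓; ∠UPE = 119.4° ✓; |PE| = 21.60 ✗.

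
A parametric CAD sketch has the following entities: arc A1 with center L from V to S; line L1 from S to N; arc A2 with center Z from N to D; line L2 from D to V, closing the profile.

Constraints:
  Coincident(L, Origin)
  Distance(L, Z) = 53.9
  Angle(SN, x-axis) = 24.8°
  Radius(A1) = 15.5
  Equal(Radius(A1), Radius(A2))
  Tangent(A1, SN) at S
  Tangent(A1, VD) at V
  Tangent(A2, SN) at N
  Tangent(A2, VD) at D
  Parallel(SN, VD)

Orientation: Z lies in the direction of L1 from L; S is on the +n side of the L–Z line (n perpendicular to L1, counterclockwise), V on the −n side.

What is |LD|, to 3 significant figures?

56.1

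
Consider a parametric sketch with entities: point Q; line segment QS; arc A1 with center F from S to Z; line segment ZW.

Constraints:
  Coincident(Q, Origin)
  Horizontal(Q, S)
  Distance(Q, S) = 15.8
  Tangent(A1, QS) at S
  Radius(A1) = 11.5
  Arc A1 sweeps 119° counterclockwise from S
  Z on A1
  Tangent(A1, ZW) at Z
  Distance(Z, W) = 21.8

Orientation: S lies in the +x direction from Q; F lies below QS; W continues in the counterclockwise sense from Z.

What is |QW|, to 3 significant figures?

39.7

Q is at the origin; Q and S share the same y with |QS| = 15.8 and S on the +x side, so S = (15.8, 0.00). Tangency of A1 to QS means the radius FS is perpendicular to QS, so F = S + (0, -11.5) = (15.8, -11.5). On A1, S sits at bearing 90° from F; a 119° counterclockwise sweep puts Z at bearing 209°, so Z = F + 11.5·(cos 209°, sin 209°) = (5.74, -17.1). Tangency of A1 to ZW means the radius FZ is perpendicular to ZW, so ZW runs along (−sin 209°, cos 209°); with |ZW| = 21.8, W = (16.3, -36.1). Then |QW| = |W − Q| = 39.7.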